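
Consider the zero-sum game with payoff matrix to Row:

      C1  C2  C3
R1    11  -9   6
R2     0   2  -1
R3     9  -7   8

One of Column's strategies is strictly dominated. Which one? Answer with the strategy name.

C1

C3 holds Row's payoff strictly below C1 in every row: 6 < 11, -1 < 0, 8 < 9.
So C1 is strictly dominated for Column.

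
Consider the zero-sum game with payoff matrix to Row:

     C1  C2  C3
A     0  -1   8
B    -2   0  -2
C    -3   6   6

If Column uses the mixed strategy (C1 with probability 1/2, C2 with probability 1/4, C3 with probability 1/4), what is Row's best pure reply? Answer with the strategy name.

A

Expected payoff of A: (1/2)·0 + (1/4)·(-1) + (1/4)·8 = 7/4.
Expected payoff of B: (1/2)·(-2) + (1/4)·0 + (1/4)·(-2) = -3/2.
Expected payoff of C: (1/2)·(-3) + (1/4)·6 + (1/4)·6 = 3/2.
The largest is 7/4, so Row's best response is A.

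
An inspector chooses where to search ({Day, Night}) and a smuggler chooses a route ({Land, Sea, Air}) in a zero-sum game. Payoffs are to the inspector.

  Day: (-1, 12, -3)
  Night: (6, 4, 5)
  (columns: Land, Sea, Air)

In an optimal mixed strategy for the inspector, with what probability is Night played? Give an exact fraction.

15/16

Row minima: Day → -3, Night → 4; maximin = 4.
Column maxima: Land → 6, Sea → 12, Air → 5; minimax = 5.
4 ≠ 5, so there is no saddle point; optimal play is mixed.
Land is strictly dominated by Air (it gives the inspector strictly more in every row), so the smuggler never plays it.
On the remaining 2×2 (Day, Night vs Sea, Air):
Let the inspector play Day with probability p. Expected payoff against Sea: 12p + 4(1−p) = 8p + 4; against Air: (-3)p + 5(1−p) = −8p + 5.
Setting these equal: 8p + 4 = −8p + 5 ⇒ 16p = 1 ⇒ p = 1/16, and the value is (8)·(1/16) + 4 = 9/2.
For the smuggler: with q = P(Sea), equating Day's and Night's payoffs gives 15q − 3 = −q + 5 ⇒ q = 1/2.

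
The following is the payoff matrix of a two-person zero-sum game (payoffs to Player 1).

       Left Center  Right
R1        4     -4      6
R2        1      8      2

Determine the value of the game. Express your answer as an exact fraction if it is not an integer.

Row minima: R1 → -4, R2 → 1; maximin = 1.
Column maxima: Left → 4, Center → 8, Right → 6; minimax = 4.
1 ≠ 4, so there is no saddle point; optimal play is mixed.
Right is strictly dominated by Left (it gives Player 1 strictly more in every row), so Player 2 never plays it.
On the remaining 2×2 (R1, R2 vs Left, Center):
Let Player 1 play R1 with probability p. Expected payoff against Left: 4p + 1(1−p) = 3p + 1; against Center: (-4)p + 8(1−p) = −12p + 8.
Setting these equal: 3p + 1 = −12p + 8 ⇒ 15p = 7 ⇒ p = 7/15, and the value is (3)·(7/15) + 1 = 12/5.
For Player 2: with q = P(Left), equating R1's and R2's payoffs gives 8q − 4 = −7q + 8 ⇒ q = 4/5.

12/5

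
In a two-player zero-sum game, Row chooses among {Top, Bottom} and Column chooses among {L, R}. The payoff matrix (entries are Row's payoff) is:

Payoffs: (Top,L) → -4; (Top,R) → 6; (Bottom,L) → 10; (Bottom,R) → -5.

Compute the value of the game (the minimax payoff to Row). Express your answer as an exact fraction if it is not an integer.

8/5

Row minima: Top → -4, Bottom → -5; maximin = -4.
Column maxima: L → 10, R → 6; minimax = 6.
-4 ≠ 6, so there is no saddle point; optimal play is mixed.
Let Row play Top with probability p. Expected payoff against L: (-4)p + 10(1−p) = −14p + 10; against R: 6p + (-5)(1−p) = 11p − 5.
Setting these equal: −14p + 10 = 11p − 5 ⇒ −25p = -15 ⇒ p = 3/5, and the value is (-14)·(3/5) + 10 = 8/5.
For Column: with q = P(L), equating Top's and Bottom's payoffs gives −10q + 6 = 15q − 5 ⇒ q = 11/25.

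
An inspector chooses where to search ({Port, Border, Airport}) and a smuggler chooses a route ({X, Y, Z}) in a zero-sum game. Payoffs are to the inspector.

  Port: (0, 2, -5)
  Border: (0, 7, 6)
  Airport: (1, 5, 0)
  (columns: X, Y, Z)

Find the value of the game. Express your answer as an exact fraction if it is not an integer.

Row minima: Port → -5, Border → 0, Airport → 0; maximin = 0.
Column maxima: X → 1, Y → 7, Z → 6; minimax = 1.
0 ≠ 1, so there is no saddle point; optimal play is mixed.
Port is strictly dominated by Airport, so the inspector never plays it.
Y is strictly dominated by X (it gives the inspector strictly more in every row), so the smuggler never plays it.
On the remaining 2×2 (Border, Airport vs X, Z):
Let the inspector play Border with probability p. Expected payoff against X: 0p + 1(1−p) = −p + 1; against Z: 6p + 0(1−p) = 6p.
Setting these equal: −p + 1 = 6p ⇒ −7p = -1 ⇒ p = 1/7, and the value is (-1)·(1/7) + 1 = 6/7.
For the smuggler: with q = P(X), equating Border's and Airport's payoffs gives −6q + 6 = q ⇒ q = 6/7.

6/7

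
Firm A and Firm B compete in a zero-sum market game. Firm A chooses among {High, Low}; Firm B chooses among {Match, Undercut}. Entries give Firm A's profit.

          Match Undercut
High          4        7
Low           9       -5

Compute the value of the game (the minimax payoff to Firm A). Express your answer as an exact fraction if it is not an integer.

Row minima: High → 4, Low → -5; maximin = 4.
Column maxima: Match → 9, Undercut → 7; minimax = 7.
4 ≠ 7, so there is no saddle point; optimal play is mixed.
Let Firm A play High with probability p. Expected payoff against Match: 4p + 9(1−p) = −5p + 9; against Undercut: 7p + (-5)(1−p) = 12p − 5.
Setting these equal: −5p + 9 = 12p − 5 ⇒ −17p = -14 ⇒ p = 14/17, and the value is (-5)·(14/17) + 9 = 83/17.
For Firm B: with q = P(Match), equating High's and Low's payoffs gives −3q + 7 = 14q − 5 ⇒ q = 12/17.

83/17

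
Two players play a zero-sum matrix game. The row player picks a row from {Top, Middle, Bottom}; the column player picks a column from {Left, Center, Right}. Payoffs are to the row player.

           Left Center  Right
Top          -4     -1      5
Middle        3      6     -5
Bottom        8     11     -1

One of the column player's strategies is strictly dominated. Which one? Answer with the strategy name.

Left holds the row player's payoff strictly below Center in every row: -4 < -1, 3 < 6, 8 < 11.
So Center is strictly dominated for the column player.

Center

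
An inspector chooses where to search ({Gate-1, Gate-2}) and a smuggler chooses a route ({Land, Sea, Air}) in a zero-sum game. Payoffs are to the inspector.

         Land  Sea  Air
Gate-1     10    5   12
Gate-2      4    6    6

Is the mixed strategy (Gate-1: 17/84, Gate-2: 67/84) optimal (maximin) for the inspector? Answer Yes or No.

Against Land this mix gives (17/84)·10 + (67/84)·4 = 73/14.
Against Sea this mix gives (17/84)·5 + (67/84)·6 = 487/84.
Against Air this mix gives (17/84)·12 + (67/84)·6 = 101/14.
The smuggler will play Land, holding the inspector to 73/14. Shifting weight toward the row that does better against Land would raise this floor (the equalizing mix achieves 40/7 against both Land and Sea), so the proposed strategy is not optimal.

No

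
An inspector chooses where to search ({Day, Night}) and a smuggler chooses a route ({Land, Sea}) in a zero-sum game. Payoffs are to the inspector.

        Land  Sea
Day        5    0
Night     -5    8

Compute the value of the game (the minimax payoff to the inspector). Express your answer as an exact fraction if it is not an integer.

20/9

Row minima: Day → 0, Night → -5; maximin = 0.
Column maxima: Land → 5, Sea → 8; minimax = 5.
0 ≠ 5, so there is no saddle point; optimal play is mixed.
Let the inspector play Day with probability p. Expected payoff against Land: 5p + (-5)(1−p) = 10p − 5; against Sea: 0p + 8(1−p) = −8p + 8.
Setting these equal: 10p − 5 = −8p + 8 ⇒ 18p = 13 ⇒ p = 13/18, and the value is (10)·(13/18) − 5 = 20/9.
For the smuggler: with q = P(Land), equating Day's and Night's payoffs gives 5q = −13q + 8 ⇒ q = 4/9.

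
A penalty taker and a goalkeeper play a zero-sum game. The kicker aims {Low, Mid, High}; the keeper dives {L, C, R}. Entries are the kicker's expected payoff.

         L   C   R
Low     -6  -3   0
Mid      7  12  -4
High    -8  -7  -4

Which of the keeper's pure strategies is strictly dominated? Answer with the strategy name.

L holds the kicker's payoff strictly below C in every row: -6 < -3, 7 < 12, -8 < -7.
So C is strictly dominated for the keeper.

C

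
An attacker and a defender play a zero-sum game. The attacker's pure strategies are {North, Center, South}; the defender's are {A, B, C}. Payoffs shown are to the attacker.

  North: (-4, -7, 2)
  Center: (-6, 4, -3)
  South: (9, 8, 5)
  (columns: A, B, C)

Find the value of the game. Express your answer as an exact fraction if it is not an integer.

Row minima: North → -7, Center → -6, South → 5; maximin = 5.
Column maxima: A → 9, B → 8, C → 5; minimax = 5.
Since maximin = minimax = 5, there is a saddle point and the value is 5.

5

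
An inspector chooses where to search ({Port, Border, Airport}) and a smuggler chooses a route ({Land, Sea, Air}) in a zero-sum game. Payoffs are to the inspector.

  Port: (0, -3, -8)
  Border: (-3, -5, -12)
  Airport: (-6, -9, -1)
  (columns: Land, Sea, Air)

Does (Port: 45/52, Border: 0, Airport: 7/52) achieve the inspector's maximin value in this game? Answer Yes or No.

Against Land this mix gives (45/52)·0 + (7/52)·(-6) = -21/26.
Against Sea this mix gives (45/52)·(-3) + (7/52)·(-9) = -99/26.
Against Air this mix gives (45/52)·(-8) + (7/52)·(-1) = -367/52.
The smuggler will play Air, holding the inspector to -367/52. Shifting weight toward the row that does better against Air would raise this floor (the equalizing mix achieves -69/13 against both Air and Sea), so the proposed strategy is not optimal.

No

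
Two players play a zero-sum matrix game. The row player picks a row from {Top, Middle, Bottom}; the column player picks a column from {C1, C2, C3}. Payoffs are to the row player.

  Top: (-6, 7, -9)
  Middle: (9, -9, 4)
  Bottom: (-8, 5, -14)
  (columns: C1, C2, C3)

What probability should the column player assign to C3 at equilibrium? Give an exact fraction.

16/29

Row minima: Top → -9, Middle → -9, Bottom → -14; maximin = -9.
Column maxima: C1 → 9, C2 → 7, C3 → 4; minimax = 4.
-9 ≠ 4, so there is no saddle point; optimal play is mixed.
Bottom is strictly dominated by Top, so the row player never plays it.
C1 is strictly dominated by C3 (it gives the row player strictly more in every row), so the column player never plays it.
On the remaining 2×2 (Top, Middle vs C2, C3):
Let the row player play Top with probability p. Expected payoff against C2: 7p + (-9)(1−p) = 16p − 9; against C3: (-9)p + 4(1−p) = −13p + 4.
Setting these equal: 16p − 9 = −13p + 4 ⇒ 29p = 13 ⇒ p = 13/29, and the value is (16)·(13/29) − 9 = -53/29.
For the column player: with q = P(C2), equating Top's and Middle's payoffs gives 16q − 9 = −13q + 4 ⇒ q = 13/29.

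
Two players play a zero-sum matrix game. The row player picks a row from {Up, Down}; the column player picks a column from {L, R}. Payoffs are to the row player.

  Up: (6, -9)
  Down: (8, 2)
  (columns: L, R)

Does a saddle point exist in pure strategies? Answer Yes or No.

Yes

Row minima: Up → -9, Down → 2; maximin = 2.
Column maxima: L → 8, R → 2; minimax = 2.
maximin = minimax = 2, so a saddle point exists.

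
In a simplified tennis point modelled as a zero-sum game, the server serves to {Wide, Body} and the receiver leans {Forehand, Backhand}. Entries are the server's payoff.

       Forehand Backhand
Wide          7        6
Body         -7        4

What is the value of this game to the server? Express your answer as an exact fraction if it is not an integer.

Row minima: Wide → 6, Body → -7; maximin = 6.
Column maxima: Forehand → 7, Backhand → 6; minimax = 6.
Since maximin = minimax = 6, there is a saddle point and the value is 6.

6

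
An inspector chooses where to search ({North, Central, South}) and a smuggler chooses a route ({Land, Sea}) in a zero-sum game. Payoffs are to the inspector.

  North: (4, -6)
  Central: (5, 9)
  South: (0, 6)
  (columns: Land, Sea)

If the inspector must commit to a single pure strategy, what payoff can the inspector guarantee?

5

Row minima: North → -6, Central → 5, South → 0.
The best of these is 5.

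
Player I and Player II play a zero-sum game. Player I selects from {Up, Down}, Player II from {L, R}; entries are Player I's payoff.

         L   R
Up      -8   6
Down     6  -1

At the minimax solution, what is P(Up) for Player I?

1/3

Row minima: Up → -8, Down → -1; maximin = -1.
Column maxima: L → 6, R → 6; minimax = 6.
-1 ≠ 6, so there is no saddle point; optimal play is mixed.
Let Player I play Up with probability p. Expected payoff against L: (-8)p + 6(1−p) = −14p + 6; against R: 6p + (-1)(1−p) = 7p − 1.
Setting these equal: −14p + 6 = 7p − 1 ⇒ −21p = -7 ⇒ p = 1/3, and the value is (-14)·(1/3) + 6 = 4/3.
For Player II: with q = P(L), equating Up's and Down's payoffs gives −14q + 6 = 7q − 1 ⇒ q = 1/3.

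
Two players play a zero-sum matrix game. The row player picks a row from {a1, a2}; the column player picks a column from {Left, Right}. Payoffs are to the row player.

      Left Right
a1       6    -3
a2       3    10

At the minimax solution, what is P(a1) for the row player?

Row minima: a1 → -3, a2 → 3; maximin = 3.
Column maxima: Left → 6, Right → 10; minimax = 6.
3 ≠ 6, so there is no saddle point; optimal play is mixed.
Let the row player play a1 with probability p. Expected payoff against Left: 6p + 3(1−p) = 3p + 3; against Right: (-3)p + 10(1−p) = −13p + 10.
Setting these equal: 3p + 3 = −13p + 10 ⇒ 16p = 7 ⇒ p = 7/16, and the value is (3)·(7/16) + 3 = 69/16.
For the column player: with q = P(Left), equating a1's and a2's payoffs gives 9q − 3 = −7q + 10 ⇒ q = 13/16.

7/16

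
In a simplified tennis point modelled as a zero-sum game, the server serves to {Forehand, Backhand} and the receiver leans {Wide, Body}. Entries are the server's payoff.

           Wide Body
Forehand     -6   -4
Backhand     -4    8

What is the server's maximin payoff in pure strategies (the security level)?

Row minima: Forehand → -6, Backhand → -4.
The best of these is -4.

-4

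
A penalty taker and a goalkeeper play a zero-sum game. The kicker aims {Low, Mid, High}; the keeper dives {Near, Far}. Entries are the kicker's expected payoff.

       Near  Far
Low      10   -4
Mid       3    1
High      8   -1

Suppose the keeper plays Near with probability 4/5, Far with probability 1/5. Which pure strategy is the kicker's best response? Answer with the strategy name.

Expected payoff of Low: (4/5)·10 + (1/5)·(-4) = 36/5.
Expected payoff of Mid: (4/5)·3 + (1/5)·1 = 13/5.
Expected payoff of High: (4/5)·8 + (1/5)·(-1) = 31/5.
The largest is 36/5, so the kicker's best response is Low.

Low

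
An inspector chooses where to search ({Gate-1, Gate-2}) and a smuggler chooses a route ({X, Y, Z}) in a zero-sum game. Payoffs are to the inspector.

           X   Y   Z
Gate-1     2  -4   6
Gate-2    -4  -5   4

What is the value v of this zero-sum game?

Row minima: Gate-1 → -4, Gate-2 → -5; maximin = -4.
Column maxima: X → 2, Y → -4, Z → 6; minimax = -4.
Since maximin = minimax = -4, there is a saddle point and the value is -4.

-4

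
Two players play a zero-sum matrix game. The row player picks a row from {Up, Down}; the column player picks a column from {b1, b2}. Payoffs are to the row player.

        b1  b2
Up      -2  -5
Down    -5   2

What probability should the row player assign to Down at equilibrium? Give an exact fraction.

Row minima: Up → -5, Down → -5; maximin = -5.
Column maxima: b1 → -2, b2 → 2; minimax = -2.
-5 ≠ -2, so there is no saddle point; optimal play is mixed.
Let the row player play Up with probability p. Expected payoff against b1: (-2)p + (-5)(1−p) = 3p − 5; against b2: (-5)p + 2(1−p) = −7p + 2.
Setting these equal: 3p − 5 = −7p + 2 ⇒ 10p = 7 ⇒ p = 7/10, and the value is (3)·(7/10) − 5 = -29/10.
For the column player: with q = P(b1), equating Up's and Down's payoffs gives 3q − 5 = −7q + 2 ⇒ q = 7/10.

3/10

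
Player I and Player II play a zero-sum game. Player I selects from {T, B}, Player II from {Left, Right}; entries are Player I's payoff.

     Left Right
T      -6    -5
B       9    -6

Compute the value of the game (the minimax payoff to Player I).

Row minima: T → -6, B → -6; maximin = -6.
Column maxima: Left → 9, Right → -5; minimax = -5.
-6 ≠ -5, so there is no saddle point; optimal play is mixed.
Let Player I play T with probability p. Expected payoff against Left: (-6)p + 9(1−p) = −15p + 9; against Right: (-5)p + (-6)(1−p) = p − 6.
Setting these equal: −15p + 9 = p − 6 ⇒ −16p = -15 ⇒ p = 15/16, and the value is (-15)·(15/16) + 9 = -81/16.
For Player II: with q = P(Left), equating T's and B's payoffs gives −q − 5 = 15q − 6 ⇒ q = 1/16.

-81/16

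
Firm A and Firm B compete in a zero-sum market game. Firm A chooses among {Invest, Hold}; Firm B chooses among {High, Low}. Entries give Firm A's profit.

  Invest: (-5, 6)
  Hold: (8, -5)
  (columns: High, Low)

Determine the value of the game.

23/24

Row minima: Invest → -5, Hold → -5; maximin = -5.
Column maxima: High → 8, Low → 6; minimax = 6.
-5 ≠ 6, so there is no saddle point; optimal play is mixed.
Let Firm A play Invest with probability p. Expected payoff against High: (-5)p + 8(1−p) = −13p + 8; against Low: 6p + (-5)(1−p) = 11p − 5.
Setting these equal: −13p + 8 = 11p − 5 ⇒ −24p = -13 ⇒ p = 13/24, and the value is (-13)·(13/24) + 8 = 23/24.
For Firm B: with q = P(High), equating Invest's and Hold's payoffs gives −11q + 6 = 13q − 5 ⇒ q = 11/24.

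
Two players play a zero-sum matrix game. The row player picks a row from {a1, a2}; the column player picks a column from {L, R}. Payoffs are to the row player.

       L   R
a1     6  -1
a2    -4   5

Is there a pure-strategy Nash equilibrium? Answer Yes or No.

No

Row minima: a1 → -1, a2 → -4; maximin = -1.
Column maxima: L → 6, R → 5; minimax = 5.
-1 ≠ 5, so no pure-strategy equilibrium exists.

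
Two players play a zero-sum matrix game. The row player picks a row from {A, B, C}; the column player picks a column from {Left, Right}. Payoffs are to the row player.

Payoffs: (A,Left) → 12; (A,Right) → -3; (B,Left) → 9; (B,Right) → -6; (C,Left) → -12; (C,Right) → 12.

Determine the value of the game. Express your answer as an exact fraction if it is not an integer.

36/13

Row minima: A → -3, B → -6, C → -12; maximin = -3.
Column maxima: Left → 12, Right → 12; minimax = 12.
-3 ≠ 12, so there is no saddle point; optimal play is mixed.
B is strictly dominated by A, so the row player never plays it.
On the remaining 2×2 (A, C vs Left, Right):
Let the row player play A with probability p. Expected payoff against Left: 12p + (-12)(1−p) = 24p − 12; against Right: (-3)p + 12(1−p) = −15p + 12.
Setting these equal: 24p − 12 = −15p + 12 ⇒ 39p = 24 ⇒ p = 8/13, and the value is (24)·(8/13) − 12 = 36/13.
For the column player: with q = P(Left), equating A's and C's payoffs gives 15q − 3 = −24q + 12 ⇒ q = 5/13.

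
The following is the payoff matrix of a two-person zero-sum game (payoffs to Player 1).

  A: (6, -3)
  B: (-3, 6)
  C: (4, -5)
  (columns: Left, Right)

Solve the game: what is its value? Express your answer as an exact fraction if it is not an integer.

Row minima: A → -3, B → -3, C → -5; maximin = -3.
Column maxima: Left → 6, Right → 6; minimax = 6.
-3 ≠ 6, so there is no saddle point; optimal play is mixed.
C is strictly dominated by A, so Player 1 never plays it.
On the remaining 2×2 (A, B vs Left, Right):
Let Player 1 play A with probability p. Expected payoff against Left: 6p + (-3)(1−p) = 9p − 3; against Right: (-3)p + 6(1−p) = −9p + 6.
Setting these equal: 9p − 3 = −9p + 6 ⇒ 18p = 9 ⇒ p = 1/2, and the value is (9)·(1/2) − 3 = 3/2.
For Player 2: with q = P(Left), equating A's and B's payoffs gives 9q − 3 = −9q + 6 ⇒ q = 1/2.

3/2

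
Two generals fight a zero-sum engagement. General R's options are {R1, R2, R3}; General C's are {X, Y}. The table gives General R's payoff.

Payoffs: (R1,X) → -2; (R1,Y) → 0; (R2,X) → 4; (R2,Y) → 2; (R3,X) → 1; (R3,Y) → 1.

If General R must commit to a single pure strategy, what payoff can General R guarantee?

2

Row minima: R1 → -2, R2 → 2, R3 → 1.
The best of these is 2.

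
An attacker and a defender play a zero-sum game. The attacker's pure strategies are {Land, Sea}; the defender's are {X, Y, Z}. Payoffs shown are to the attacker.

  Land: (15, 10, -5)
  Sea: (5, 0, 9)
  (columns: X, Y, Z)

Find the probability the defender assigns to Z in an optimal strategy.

Row minima: Land → -5, Sea → 0; maximin = 0.
Column maxima: X → 15, Y → 10, Z → 9; minimax = 9.
0 ≠ 9, so there is no saddle point; optimal play is mixed.
X is strictly dominated by Y (it gives the attacker strictly more in every row), so the defender never plays it.
On the remaining 2×2 (Land, Sea vs Y, Z):
Let the attacker play Land with probability p. Expected payoff against Y: 10p + 0(1−p) = 10p; against Z: (-5)p + 9(1−p) = −14p + 9.
Setting these equal: 10p = −14p + 9 ⇒ 24p = 9 ⇒ p = 3/8, and the value is (10)·(3/8) = 15/4.
For the defender: with q = P(Y), equating Land's and Sea's payoffs gives 15q − 5 = −9q + 9 ⇒ q = 7/12.

5/12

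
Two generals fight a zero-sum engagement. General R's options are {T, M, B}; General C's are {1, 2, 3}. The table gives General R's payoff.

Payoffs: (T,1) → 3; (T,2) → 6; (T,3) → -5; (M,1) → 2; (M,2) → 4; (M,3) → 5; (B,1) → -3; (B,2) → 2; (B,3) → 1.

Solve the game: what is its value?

25/11

Row minima: T → -5, M → 2, B → -3; maximin = 2.
Column maxima: 1 → 3, 2 → 6, 3 → 5; minimax = 3.
2 ≠ 3, so there is no saddle point; optimal play is mixed.
B is strictly dominated by M, so General R never plays it.
2 is strictly dominated by 1 (it gives General R strictly more in every row), so General C never plays it.
On the remaining 2×2 (T, M vs 1, 3):
Let General R play T with probability p. Expected payoff against 1: 3p + 2(1−p) = p + 2; against 3: (-5)p + 5(1−p) = −10p + 5.
Setting these equal: p + 2 = −10p + 5 ⇒ 11p = 3 ⇒ p = 3/11, and the value is (1)·(3/11) + 2 = 25/11.
For General C: with q = P(1), equating T's and M's payoffs gives 8q − 5 = −3q + 5 ⇒ q = 10/11.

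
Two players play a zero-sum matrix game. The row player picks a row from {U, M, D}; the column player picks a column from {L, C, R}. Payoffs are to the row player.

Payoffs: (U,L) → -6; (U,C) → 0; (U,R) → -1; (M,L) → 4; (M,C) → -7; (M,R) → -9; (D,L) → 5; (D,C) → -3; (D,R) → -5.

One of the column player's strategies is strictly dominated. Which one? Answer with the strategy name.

C

R holds the row player's payoff strictly below C in every row: -1 < 0, -9 < -7, -5 < -3.
So C is strictly dominated for the column player.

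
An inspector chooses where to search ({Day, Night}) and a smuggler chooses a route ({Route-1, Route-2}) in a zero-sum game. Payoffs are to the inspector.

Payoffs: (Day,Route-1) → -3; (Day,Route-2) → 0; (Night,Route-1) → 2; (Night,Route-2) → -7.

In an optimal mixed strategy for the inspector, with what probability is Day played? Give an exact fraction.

3/4

Row minima: Day → -3, Night → -7; maximin = -3.
Column maxima: Route-1 → 2, Route-2 → 0; minimax = 0.
-3 ≠ 0, so there is no saddle point; optimal play is mixed.
Let the inspector play Day with probability p. Expected payoff against Route-1: (-3)p + 2(1−p) = −5p + 2; against Route-2: 0p + (-7)(1−p) = 7p − 7.
Setting these equal: −5p + 2 = 7p − 7 ⇒ −12p = -9 ⇒ p = 3/4, and the value is (-5)·(3/4) + 2 = -7/4.
For the smuggler: with q = P(Route-1), equating Day's and Night's payoffs gives −3q = 9q − 7 ⇒ q = 7/12.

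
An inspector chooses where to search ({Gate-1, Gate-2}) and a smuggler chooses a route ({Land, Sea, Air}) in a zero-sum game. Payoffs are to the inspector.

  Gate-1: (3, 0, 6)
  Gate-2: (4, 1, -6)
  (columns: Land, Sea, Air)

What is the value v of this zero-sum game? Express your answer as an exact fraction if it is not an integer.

Row minima: Gate-1 → 0, Gate-2 → -6; maximin = 0.
Column maxima: Land → 4, Sea → 1, Air → 6; minimax = 1.
0 ≠ 1, so there is no saddle point; optimal play is mixed.
Land is strictly dominated by Sea (it gives the inspector strictly more in every row), so the smuggler never plays it.
On the remaining 2×2 (Gate-1, Gate-2 vs Sea, Air):
Let the inspector play Gate-1 with probability p. Expected payoff against Sea: 0p + 1(1−p) = −p + 1; against Air: 6p + (-6)(1−p) = 12p − 6.
Setting these equal: −p + 1 = 12p − 6 ⇒ −13p = -7 ⇒ p = 7/13, and the value is (-1)·(7/13) + 1 = 6/13.
For the smuggler: with q = P(Sea), equating Gate-1's and Gate-2's payoffs gives −6q + 6 = 7q − 6 ⇒ q = 12/13.

6/13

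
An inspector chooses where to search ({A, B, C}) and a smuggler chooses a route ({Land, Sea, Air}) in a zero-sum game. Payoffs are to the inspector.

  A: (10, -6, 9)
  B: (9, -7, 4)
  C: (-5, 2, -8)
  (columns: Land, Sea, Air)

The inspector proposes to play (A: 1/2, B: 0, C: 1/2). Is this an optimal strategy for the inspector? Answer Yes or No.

Against Land this mix gives (1/2)·10 + (1/2)·(-5) = 5/2.
Against Sea this mix gives (1/2)·(-6) + (1/2)·2 = -2.
Against Air this mix gives (1/2)·9 + (1/2)·(-8) = 1/2.
The smuggler will play Sea, holding the inspector to -2. Shifting weight toward the row that does better against Sea would raise this floor (the equalizing mix achieves -6/5 against both Sea and Air), so the proposed strategy is not optimal.

No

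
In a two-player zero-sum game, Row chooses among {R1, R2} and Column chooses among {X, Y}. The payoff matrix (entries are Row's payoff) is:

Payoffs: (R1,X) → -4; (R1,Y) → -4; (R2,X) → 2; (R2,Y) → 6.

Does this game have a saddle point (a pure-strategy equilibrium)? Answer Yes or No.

Row minima: R1 → -4, R2 → 2; maximin = 2.
Column maxima: X → 2, Y → 6; minimax = 2.
maximin = minimax = 2, so a saddle point exists.

Yes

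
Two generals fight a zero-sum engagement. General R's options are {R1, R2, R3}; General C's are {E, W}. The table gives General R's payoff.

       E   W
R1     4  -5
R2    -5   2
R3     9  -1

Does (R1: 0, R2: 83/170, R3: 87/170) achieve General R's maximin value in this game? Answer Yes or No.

No

Against E this mix gives (83/170)·(-5) + (87/170)·9 = 184/85.
Against W this mix gives (83/170)·2 + (87/170)·(-1) = 79/170.
General C will play W, holding General R to 79/170. Shifting weight toward the row that does better against W would raise this floor (the equalizing mix achieves 13/17 against both W and E), so the proposed strategy is not optimal.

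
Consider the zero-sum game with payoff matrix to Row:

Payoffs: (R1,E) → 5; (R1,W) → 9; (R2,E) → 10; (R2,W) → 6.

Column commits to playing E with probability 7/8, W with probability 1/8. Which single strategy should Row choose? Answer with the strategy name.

Expected payoff of R1: (7/8)·5 + (1/8)·9 = 11/2.
Expected payoff of R2: (7/8)·10 + (1/8)·6 = 19/2.
The largest is 19/2, so Row's best response is R2.

R2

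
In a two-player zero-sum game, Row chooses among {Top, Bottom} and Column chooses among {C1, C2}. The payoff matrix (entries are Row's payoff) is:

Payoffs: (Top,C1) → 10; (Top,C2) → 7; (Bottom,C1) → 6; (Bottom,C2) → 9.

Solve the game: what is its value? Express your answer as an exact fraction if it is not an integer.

Row minima: Top → 7, Bottom → 6; maximin = 7.
Column maxima: C1 → 10, C2 → 9; minimax = 9.
7 ≠ 9, so there is no saddle point; optimal play is mixed.
Let Row play Top with probability p. Expected payoff against C1: 10p + 6(1−p) = 4p + 6; against C2: 7p + 9(1−p) = −2p + 9.
Setting these equal: 4p + 6 = −2p + 9 ⇒ 6p = 3 ⇒ p = 1/2, and the value is (4)·(1/2) + 6 = 8.
For Column: with q = P(C1), equating Top's and Bottom's payoffs gives 3q + 7 = −3q + 9 ⇒ q = 1/3.

8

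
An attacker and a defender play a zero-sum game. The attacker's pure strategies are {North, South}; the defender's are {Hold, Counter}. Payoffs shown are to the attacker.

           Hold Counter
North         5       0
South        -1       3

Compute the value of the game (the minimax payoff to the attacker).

Row minima: North → 0, South → -1; maximin = 0.
Column maxima: Hold → 5, Counter → 3; minimax = 3.
0 ≠ 3, so there is no saddle point; optimal play is mixed.
Let the attacker play North with probability p. Expected payoff against Hold: 5p + (-1)(1−p) = 6p − 1; against Counter: 0p + 3(1−p) = −3p + 3.
Setting these equal: 6p − 1 = −3p + 3 ⇒ 9p = 4 ⇒ p = 4/9, and the value is (6)·(4/9) − 1 = 5/3.
For the defender: with q = P(Hold), equating North's and South's payoffs gives 5q = −4q + 3 ⇒ q = 1/3.

5/3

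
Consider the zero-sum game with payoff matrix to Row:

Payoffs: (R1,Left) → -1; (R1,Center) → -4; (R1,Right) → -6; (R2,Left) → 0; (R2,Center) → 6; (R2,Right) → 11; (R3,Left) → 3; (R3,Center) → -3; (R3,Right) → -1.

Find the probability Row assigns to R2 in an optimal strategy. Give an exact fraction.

Row minima: R1 → -6, R2 → 0, R3 → -3; maximin = 0.
Column maxima: Left → 3, Center → 6, Right → 11; minimax = 3.
0 ≠ 3, so there is no saddle point; optimal play is mixed.
R1 is strictly dominated by R2, so Row never plays it.
With R1 eliminated, Right is strictly dominated by Center (it gives Row strictly more in every remaining row), so Column never plays it.
On the remaining 2×2 (R2, R3 vs Left, Center):
Let Row play R2 with probability p. Expected payoff against Left: 0p + 3(1−p) = −3p + 3; against Center: 6p + (-3)(1−p) = 9p − 3.
Setting these equal: −3p + 3 = 9p − 3 ⇒ −12p = -6 ⇒ p = 1/2, and the value is (-3)·(1/2) + 3 = 3/2.
For Column: with q = P(Left), equating R2's and R3's payoffs gives −6q + 6 = 6q − 3 ⇒ q = 3/4.

1/2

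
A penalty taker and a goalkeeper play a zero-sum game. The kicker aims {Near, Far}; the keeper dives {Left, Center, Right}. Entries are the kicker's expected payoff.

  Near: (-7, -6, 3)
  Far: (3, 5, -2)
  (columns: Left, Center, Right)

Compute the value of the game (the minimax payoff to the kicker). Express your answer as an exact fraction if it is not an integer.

-1/3

Row minima: Near → -7, Far → -2; maximin = -2.
Column maxima: Left → 3, Center → 5, Right → 3; minimax = 3.
-2 ≠ 3, so there is no saddle point; optimal play is mixed.
Center is strictly dominated by Left (it gives the kicker strictly more in every row), so the keeper never plays it.
On the remaining 2×2 (Near, Far vs Left, Right):
Let the kicker play Near with probability p. Expected payoff against Left: (-7)p + 3(1−p) = −10p + 3; against Right: 3p + (-2)(1−p) = 5p − 2.
Setting these equal: −10p + 3 = 5p − 2 ⇒ −15p = -5 ⇒ p = 1/3, and the value is (-10)·(1/3) + 3 = -1/3.
For the keeper: with q = P(Left), equating Near's and Far's payoffs gives −10q + 3 = 5q − 2 ⇒ q = 1/3.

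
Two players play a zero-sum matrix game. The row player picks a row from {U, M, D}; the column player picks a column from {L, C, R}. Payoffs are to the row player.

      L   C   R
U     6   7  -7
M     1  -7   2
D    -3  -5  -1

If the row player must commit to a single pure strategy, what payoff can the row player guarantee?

Row minima: U → -7, M → -7, D → -5.
The best of these is -5.

-5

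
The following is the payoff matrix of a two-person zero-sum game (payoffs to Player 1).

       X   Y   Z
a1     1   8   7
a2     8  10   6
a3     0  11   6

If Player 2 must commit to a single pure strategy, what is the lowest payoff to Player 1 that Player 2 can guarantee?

7

Column maxima: X → 8, Y → 11, Z → 7.
The smallest of these is 7.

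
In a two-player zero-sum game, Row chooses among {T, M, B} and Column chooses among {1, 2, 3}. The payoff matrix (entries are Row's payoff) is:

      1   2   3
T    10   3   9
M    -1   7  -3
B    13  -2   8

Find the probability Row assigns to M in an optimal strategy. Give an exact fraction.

Row minima: T → 3, M → -3, B → -2; maximin = 3.
Column maxima: 1 → 13, 2 → 7, 3 → 9; minimax = 7.
3 ≠ 7, so there is no saddle point; optimal play is mixed.
1 is strictly dominated by 3 (it gives Row strictly more in every row), so Column never plays it.
With 1 eliminated, B is strictly dominated by T (T gives Row strictly more in every remaining column), so Row never plays it.
On the remaining 2×2 (T, M vs 2, 3):
Let Row play T with probability p. Expected payoff against 2: 3p + 7(1−p) = −4p + 7; against 3: 9p + (-3)(1−p) = 12p − 3.
Setting these equal: −4p + 7 = 12p − 3 ⇒ −16p = -10 ⇒ p = 5/8, and the value is (-4)·(5/8) + 7 = 9/2.
For Column: with q = P(2), equating T's and M's payoffs gives −6q + 9 = 10q − 3 ⇒ q = 3/4.

3/8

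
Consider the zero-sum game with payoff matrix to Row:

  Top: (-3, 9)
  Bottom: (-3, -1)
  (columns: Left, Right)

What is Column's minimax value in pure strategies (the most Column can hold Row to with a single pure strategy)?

Column maxima: Left → -3, Right → 9.
The smallest of these is -3.

-3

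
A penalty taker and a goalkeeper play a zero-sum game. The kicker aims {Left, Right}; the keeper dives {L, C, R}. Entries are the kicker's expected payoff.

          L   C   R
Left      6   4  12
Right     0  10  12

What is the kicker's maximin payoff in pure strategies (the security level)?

4

Row minima: Left → 4, Right → 0.
The best of these is 4.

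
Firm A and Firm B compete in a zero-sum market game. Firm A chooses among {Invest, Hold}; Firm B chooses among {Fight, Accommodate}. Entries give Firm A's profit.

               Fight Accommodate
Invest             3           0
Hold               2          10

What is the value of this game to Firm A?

30/11

Row minima: Invest → 0, Hold → 2; maximin = 2.
Column maxima: Fight → 3, Accommodate → 10; minimax = 3.
2 ≠ 3, so there is no saddle point; optimal play is mixed.
Let Firm A play Invest with probability p. Expected payoff against Fight: 3p + 2(1−p) = p + 2; against Accommodate: 0p + 10(1−p) = −10p + 10.
Setting these equal: p + 2 = −10p + 10 ⇒ 11p = 8 ⇒ p = 8/11, and the value is (1)·(8/11) + 2 = 30/11.
For Firm B: with q = P(Fight), equating Invest's and Hold's payoffs gives 3q = −8q + 10 ⇒ q = 10/11.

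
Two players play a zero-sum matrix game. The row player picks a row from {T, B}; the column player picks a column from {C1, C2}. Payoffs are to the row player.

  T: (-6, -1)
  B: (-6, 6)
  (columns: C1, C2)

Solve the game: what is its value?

-6

Row minima: T → -6, B → -6; maximin = -6.
Column maxima: C1 → -6, C2 → 6; minimax = -6.
Since maximin = minimax = -6, there is a saddle point and the value is -6.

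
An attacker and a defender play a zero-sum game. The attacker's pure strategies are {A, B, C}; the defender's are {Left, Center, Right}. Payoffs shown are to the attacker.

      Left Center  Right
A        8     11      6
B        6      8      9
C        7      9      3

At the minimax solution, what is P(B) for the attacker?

2/5

Row minima: A → 6, B → 6, C → 3; maximin = 6.
Column maxima: Left → 8, Center → 11, Right → 9; minimax = 8.
6 ≠ 8, so there is no saddle point; optimal play is mixed.
C is strictly dominated by A, so the attacker never plays it.
Center is strictly dominated by Left (it gives the attacker strictly more in every row), so the defender never plays it.
On the remaining 2×2 (A, B vs Left, Right):
Let the attacker play A with probability p. Expected payoff against Left: 8p + 6(1−p) = 2p + 6; against Right: 6p + 9(1−p) = −3p + 9.
Setting these equal: 2p + 6 = −3p + 9 ⇒ 5p = 3 ⇒ p = 3/5, and the value is (2)·(3/5) + 6 = 36/5.
For the defender: with q = P(Left), equating A's and B's payoffs gives 2q + 6 = −3q + 9 ⇒ q = 3/5.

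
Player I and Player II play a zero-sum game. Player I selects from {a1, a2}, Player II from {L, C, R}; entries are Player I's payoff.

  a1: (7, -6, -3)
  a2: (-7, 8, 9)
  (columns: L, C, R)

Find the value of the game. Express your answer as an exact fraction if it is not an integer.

Row minima: a1 → -6, a2 → -7; maximin = -6.
Column maxima: L → 7, C → 8, R → 9; minimax = 7.
-6 ≠ 7, so there is no saddle point; optimal play is mixed.
R is strictly dominated by C (it gives Player I strictly more in every row), so Player II never plays it.
On the remaining 2×2 (a1, a2 vs L, C):
Let Player I play a1 with probability p. Expected payoff against L: 7p + (-7)(1−p) = 14p − 7; against C: (-6)p + 8(1−p) = −14p + 8.
Setting these equal: 14p − 7 = −14p + 8 ⇒ 28p = 15 ⇒ p = 15/28, and the value is (14)·(15/28) − 7 = 1/2.
For Player II: with q = P(L), equating a1's and a2's payoffs gives 13q − 6 = −15q + 8 ⇒ q = 1/2.

1/2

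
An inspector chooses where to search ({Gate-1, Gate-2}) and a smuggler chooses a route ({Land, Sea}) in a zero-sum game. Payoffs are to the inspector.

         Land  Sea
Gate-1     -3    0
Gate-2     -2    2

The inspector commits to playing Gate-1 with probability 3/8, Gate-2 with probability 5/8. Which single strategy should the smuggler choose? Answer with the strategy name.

Land

If the smuggler plays Land, the inspector's expected payoff is (3/8)·(-3) + (5/8)·(-2) = -19/8.
If the smuggler plays Sea, the inspector's expected payoff is (3/8)·0 + (5/8)·2 = 5/4.
The smuggler minimizes the inspector's payoff; the smallest is -19/8, so the best response is Land.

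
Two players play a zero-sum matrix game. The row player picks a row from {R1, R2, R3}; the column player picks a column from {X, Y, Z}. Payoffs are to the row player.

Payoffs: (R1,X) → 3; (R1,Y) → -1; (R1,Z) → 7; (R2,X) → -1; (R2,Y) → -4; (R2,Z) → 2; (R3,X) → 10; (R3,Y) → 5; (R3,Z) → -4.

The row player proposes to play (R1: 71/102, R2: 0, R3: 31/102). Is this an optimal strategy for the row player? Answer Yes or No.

Against X this mix gives (71/102)·3 + (31/102)·10 = 523/102.
Against Y this mix gives (71/102)·(-1) + (31/102)·5 = 14/17.
Against Z this mix gives (71/102)·7 + (31/102)·(-4) = 373/102.
The column player will play Y, holding the row player to 14/17. Shifting weight toward the row that does better against Y would raise this floor (the equalizing mix achieves 31/17 against both Y and Z), so the proposed strategy is not optimal.

No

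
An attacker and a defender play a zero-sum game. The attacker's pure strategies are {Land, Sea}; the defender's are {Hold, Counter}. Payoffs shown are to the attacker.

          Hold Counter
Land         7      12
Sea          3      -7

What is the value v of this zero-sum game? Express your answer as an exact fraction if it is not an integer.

7

Row minima: Land → 7, Sea → -7; maximin = 7.
Column maxima: Hold → 7, Counter → 12; minimax = 7.
Since maximin = minimax = 7, there is a saddle point and the value is 7.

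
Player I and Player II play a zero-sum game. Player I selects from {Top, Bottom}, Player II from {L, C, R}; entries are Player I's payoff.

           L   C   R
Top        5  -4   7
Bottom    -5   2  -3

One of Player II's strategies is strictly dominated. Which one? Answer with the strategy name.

R

L holds Player I's payoff strictly below R in every row: 5 < 7, -5 < -3.
So R is strictly dominated for Player II.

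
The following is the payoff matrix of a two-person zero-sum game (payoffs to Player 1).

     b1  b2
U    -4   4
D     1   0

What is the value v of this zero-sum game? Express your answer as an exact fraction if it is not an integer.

4/9

Row minima: U → -4, D → 0; maximin = 0.
Column maxima: b1 → 1, b2 → 4; minimax = 1.
0 ≠ 1, so there is no saddle point; optimal play is mixed.
Let Player 1 play U with probability p. Expected payoff against b1: (-4)p + 1(1−p) = −5p + 1; against b2: 4p + 0(1−p) = 4p.
Setting these equal: −5p + 1 = 4p ⇒ −9p = -1 ⇒ p = 1/9, and the value is (-5)·(1/9) + 1 = 4/9.
For Player 2: with q = P(b1), equating U's and D's payoffs gives −8q + 4 = q ⇒ q = 4/9.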